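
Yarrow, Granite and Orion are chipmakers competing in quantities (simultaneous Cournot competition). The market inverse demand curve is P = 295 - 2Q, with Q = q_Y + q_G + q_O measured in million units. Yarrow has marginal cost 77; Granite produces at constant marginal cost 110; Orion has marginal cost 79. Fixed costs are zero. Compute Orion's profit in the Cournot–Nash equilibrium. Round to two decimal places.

1875.78

Yarrow's profit: π_Y = (295 - 2Q)q_Y - (77q_Y). Setting ∂π_Y/∂q_Y = 0: 218 - 4q_Y - 2(q_G + q_O) = 0.
Granite's first-order condition: 185 - 4q_G - 2(q_Y + q_O) = 0.
Orion's profit: π_O = (295 - 2Q)q_O - (79q_O). Setting ∂π_O/∂q_O = 0: 216 - 4q_O - 2(q_Y + q_G) = 0.
Adding the 3 conditions: 619 − 4Q − 4Q = 0, i.e. Q = 619/8.
Back-substituting: q_Y = (218 − 619/4)/2 = 253/8, q_G = (185 − 619/4)/2 = 121/8, q_O = (216 − 619/4)/2 = 245/8.
Price P = 295 - 2·(619/8) = 561/4.
Orion's profit: (561/4 - 79)·(245/8) = 1875.7813.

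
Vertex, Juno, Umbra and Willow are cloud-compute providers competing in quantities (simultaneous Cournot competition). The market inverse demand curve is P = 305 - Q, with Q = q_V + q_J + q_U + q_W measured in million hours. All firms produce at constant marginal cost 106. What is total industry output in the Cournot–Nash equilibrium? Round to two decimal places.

159.20

A representative firm's profit is π_i = q_i(305 - Q) - 106q_i.
Setting ∂π_i/∂q_i = 0 with rivals' quantities fixed: 199 - 2q_i - Σ_{j≠i} q_j = 0.
By symmetry each firm produces the same amount; substituting Σ_{j≠i} q_j = 3q_i yields q_i = 199/5.
Total output Q = 199/5 + 199/5 + 199/5 + 199/5 = 796/5.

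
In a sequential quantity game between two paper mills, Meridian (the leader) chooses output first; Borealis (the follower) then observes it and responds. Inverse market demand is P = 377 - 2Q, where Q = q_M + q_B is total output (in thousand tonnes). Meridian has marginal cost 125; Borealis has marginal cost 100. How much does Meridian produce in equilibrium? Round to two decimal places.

56.75

The follower Borealis best-responds to any q_M: π_B = (377 - 2Q)q_B - 100q_B.
Follower FOC: 277 - 2q_M - 4q_B = 0, so q_B(q_M) = (277 - 2q_M)/4.
The leader anticipates this reaction. Substituting into P = 377 - 2Q gives P = 477/2 - q_M, so π_M = (477/2 - q_M)q_M - 125q_M.
The leader's first-order condition 227/2 - 2q_M = 0 yields q_M = 227/4.
Then q_B = (277 - 2·(227/4))/4 = 327/8.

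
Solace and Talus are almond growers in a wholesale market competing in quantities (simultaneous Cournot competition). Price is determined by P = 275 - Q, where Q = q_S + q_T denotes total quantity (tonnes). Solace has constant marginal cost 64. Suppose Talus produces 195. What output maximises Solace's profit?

8

With the rival's output fixed at 195, Solace's profit is π_S = (275 - 195 - q_S)q_S - (64q_S) = (80 - q_S)q_S - (64q_S).
∂π_S/∂q_S = 16 - 2q_S = 0, so q_S = 8.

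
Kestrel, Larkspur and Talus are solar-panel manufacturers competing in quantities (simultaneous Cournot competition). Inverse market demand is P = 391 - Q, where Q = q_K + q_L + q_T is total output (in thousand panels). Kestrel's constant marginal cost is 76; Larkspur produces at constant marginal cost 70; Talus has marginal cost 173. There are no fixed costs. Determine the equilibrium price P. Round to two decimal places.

177.50

Kestrel's profit: π_K = (391 - Q)q_K - (76q_K). Setting ∂π_K/∂q_K = 0: 315 - 2q_K - (q_L + q_T) = 0.
Larkspur's first-order condition: 321 - 2q_L - (q_K + q_T) = 0.
Talus's first-order condition: 218 - 2q_T - (q_K + q_L) = 0.
Summing all 3 equations gives 854 − 4Q = 0, hence Q = 427/2.
Back-substituting: q_K = (315 − 427/2) = 203/2, q_L = (321 − 427/2) = 215/2, q_T = (218 − 427/2) = 9/2.
Total output Q = 427/2, so price P = 391 - 427/2 = 355/2.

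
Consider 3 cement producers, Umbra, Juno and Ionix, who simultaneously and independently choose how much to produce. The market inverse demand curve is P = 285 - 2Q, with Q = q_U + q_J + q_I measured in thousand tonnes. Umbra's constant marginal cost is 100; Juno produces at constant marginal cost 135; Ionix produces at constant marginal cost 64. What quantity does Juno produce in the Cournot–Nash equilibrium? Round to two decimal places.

Umbra's profit: π_U = (285 - 2Q)q_U - (100q_U). Setting ∂π_U/∂q_U = 0: 185 - 4q_U - 2(q_J + q_I) = 0.
Juno's profit: π_J = (285 - 2Q)q_J - (135q_J). Setting ∂π_J/∂q_J = 0: 150 - 4q_J - 2(q_U + q_I) = 0.
Ionix's first-order condition: 221 - 4q_I - 2(q_U + q_J) = 0.
Adding the 3 conditions: 556 − 4Q − 4Q = 0, i.e. Q = 139/2.
Back-substituting: q_U = (185 − 139)/2 = 23, q_J = (150 − 139)/2 = 11/2, q_I = (221 − 139)/2 = 41.

5.50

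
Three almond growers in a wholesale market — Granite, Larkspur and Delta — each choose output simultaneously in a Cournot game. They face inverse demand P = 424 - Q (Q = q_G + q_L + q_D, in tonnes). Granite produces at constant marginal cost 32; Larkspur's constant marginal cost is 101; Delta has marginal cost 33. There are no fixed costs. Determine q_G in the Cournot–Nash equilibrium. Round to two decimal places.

115.50

Granite's profit: π_G = (424 - Q)q_G - (32q_G). Setting ∂π_G/∂q_G = 0: 392 - 2q_G - (q_L + q_D) = 0.
Larkspur's profit: π_L = (424 - Q)q_L - (101q_L). Setting ∂π_L/∂q_L = 0: 323 - 2q_L - (q_G + q_D) = 0.
Delta's profit: π_D = (424 - Q)q_D - (33q_D). Setting ∂π_D/∂q_D = 0: 391 - 2q_D - (q_G + q_L) = 0.
Adding the 3 conditions: 1106 − 2Q − 2Q = 0, i.e. Q = 553/2.
Back-substituting: q_G = (392 − 553/2) = 231/2, q_L = (323 − 553/2) = 93/2, q_D = (391 − 553/2) = 229/2.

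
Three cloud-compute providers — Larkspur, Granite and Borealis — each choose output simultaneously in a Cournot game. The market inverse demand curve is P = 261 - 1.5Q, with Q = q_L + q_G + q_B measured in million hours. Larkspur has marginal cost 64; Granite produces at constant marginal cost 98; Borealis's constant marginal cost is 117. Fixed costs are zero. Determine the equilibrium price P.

Larkspur's profit: π_L = (261 - 1.5Q)q_L - (64q_L). Setting ∂π_L/∂q_L = 0: 197 - 3q_L - (3/2)(q_G + q_B) = 0.
Granite's profit: π_G = (261 - 1.5Q)q_G - (98q_G). Setting ∂π_G/∂q_G = 0: 163 - 3q_G - (3/2)(q_L + q_B) = 0.
Borealis's profit: π_B = (261 - 1.5Q)q_B - (117q_B). Setting ∂π_B/∂q_B = 0: 144 - 3q_B - (3/2)(q_L + q_G) = 0.
Summing all 3 equations gives 504 − 6Q = 0, hence Q = 84.
Back-substituting: q_L = (197 − 126)/(3/2) = 142/3, q_G = (163 − 126)/(3/2) = 74/3, q_B = (144 − 126)/(3/2) = 12.
Total output Q = 84, so price P = 261 - (3/2)·84 = 135.

135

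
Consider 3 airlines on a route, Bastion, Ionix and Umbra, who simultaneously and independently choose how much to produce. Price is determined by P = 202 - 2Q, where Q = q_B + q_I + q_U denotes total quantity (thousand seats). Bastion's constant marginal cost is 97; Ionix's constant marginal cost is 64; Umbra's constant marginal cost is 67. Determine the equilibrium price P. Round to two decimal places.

107.50

Bastion's profit: π_B = (202 - 2Q)q_B - (97q_B). Setting ∂π_B/∂q_B = 0: 105 - 4q_B - 2(q_I + q_U) = 0.
Ionix's first-order condition: 138 - 4q_I - 2(q_B + q_U) = 0.
Umbra's profit: π_U = (202 - 2Q)q_U - (67q_U). Setting ∂π_U/∂q_U = 0: 135 - 4q_U - 2(q_B + q_I) = 0.
Summing all 3 equations gives 378 − 8Q = 0, hence Q = 189/4.
Back-substituting: q_B = (105 − 189/2)/2 = 21/4, q_I = (138 − 189/2)/2 = 87/4, q_U = (135 − 189/2)/2 = 81/4.
Total output Q = 189/4, so price P = 202 - 2·(189/4) = 215/2.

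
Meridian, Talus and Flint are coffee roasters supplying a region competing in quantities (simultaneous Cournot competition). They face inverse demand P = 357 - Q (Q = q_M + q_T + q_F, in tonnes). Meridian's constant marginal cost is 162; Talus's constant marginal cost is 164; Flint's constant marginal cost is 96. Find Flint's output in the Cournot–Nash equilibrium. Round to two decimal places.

Meridian's profit: π_M = (357 - Q)q_M - (162q_M). Setting ∂π_M/∂q_M = 0: 195 - 2q_M - (q_T + q_F) = 0.
Talus's profit: π_T = (357 - Q)q_T - (164q_T). Setting ∂π_T/∂q_T = 0: 193 - 2q_T - (q_M + q_F) = 0.
Flint's profit: π_F = (357 - Q)q_F - (96q_F). Setting ∂π_F/∂q_F = 0: 261 - 2q_F - (q_M + q_T) = 0.
Adding the 3 first-order conditions: 649 − 4Q = 0, so Q = 649/4.
Back-substituting: q_M = (195 − 649/4) = 131/4, q_T = (193 − 649/4) = 123/4, q_F = (261 − 649/4) = 395/4.

98.75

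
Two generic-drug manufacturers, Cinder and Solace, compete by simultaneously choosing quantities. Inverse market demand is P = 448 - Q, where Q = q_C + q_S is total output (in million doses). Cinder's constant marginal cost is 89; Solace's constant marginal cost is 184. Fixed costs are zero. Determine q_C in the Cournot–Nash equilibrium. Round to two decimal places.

151.33

Cinder's profit: π_C = (448 - Q)q_C - (89q_C). Setting ∂π_C/∂q_C = 0: 359 - 2q_C - (q_S) = 0.
Solace's first-order condition: 264 - 2q_S - (q_C) = 0.
Rearranging gives the reaction functions q_C = (359 - q_S)/2 and q_S = (264 - q_C)/2.
Solving the pair: q_C = 454/3, q_S = 169/3.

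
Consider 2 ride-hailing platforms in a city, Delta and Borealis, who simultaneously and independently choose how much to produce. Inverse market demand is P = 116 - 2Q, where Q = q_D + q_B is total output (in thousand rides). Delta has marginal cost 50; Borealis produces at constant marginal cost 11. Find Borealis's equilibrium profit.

Delta's profit: π_D = (116 - 2Q)q_D - (50q_D). Setting ∂π_D/∂q_D = 0: 66 - 4q_D - 2(q_B) = 0.
Borealis's profit: π_B = (116 - 2Q)q_B - (11q_B). Setting ∂π_B/∂q_B = 0: 105 - 4q_B - 2(q_D) = 0.
Rearranging gives the reaction functions q_D = (66 - 2q_B)/4 and q_B = (105 - 2q_D)/4.
Solving the pair: q_D = 9/2, q_B = 24.
Price P = 116 - 2·(57/2) = 59.
Borealis's profit: (59 - 11)·24 = 1152.

1152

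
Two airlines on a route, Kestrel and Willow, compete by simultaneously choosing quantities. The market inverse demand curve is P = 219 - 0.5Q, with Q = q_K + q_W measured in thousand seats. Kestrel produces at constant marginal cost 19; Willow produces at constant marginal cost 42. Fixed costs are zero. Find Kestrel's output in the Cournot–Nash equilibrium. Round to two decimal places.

148.67

Kestrel's profit: π_K = (219 - 0.5Q)q_K - (19q_K). Setting ∂π_K/∂q_K = 0: 200 - q_K - (1/2)(q_W) = 0.
Willow's profit: π_W = (219 - 0.5Q)q_W - (42q_W). Setting ∂π_W/∂q_W = 0: 177 - q_W - (1/2)(q_K) = 0.
Best responses: q_K = (200 - (1/2)q_W), q_W = (177 - (1/2)q_K).
Substituting one into the other gives q_K = 446/3 and q_W = 308/3.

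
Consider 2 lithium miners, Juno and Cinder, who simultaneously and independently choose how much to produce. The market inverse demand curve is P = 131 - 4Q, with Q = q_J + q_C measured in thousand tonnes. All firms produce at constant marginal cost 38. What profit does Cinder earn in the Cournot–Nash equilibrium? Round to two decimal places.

240.25

Each firm earns π_i = (131 - 4Q)q_i - 38q_i.
Setting ∂π_i/∂q_i = 0 with rivals' quantities fixed: 93 - 8q_i - 4q_j = 0.
By symmetry each firm produces the same amount; substituting q_j = q_i yields q_i = 93/12 = 31/4.
Price P = 131 - 4·(31/2) = 69.
Cinder's profit: (69 - 38)·(31/4) = 961/4.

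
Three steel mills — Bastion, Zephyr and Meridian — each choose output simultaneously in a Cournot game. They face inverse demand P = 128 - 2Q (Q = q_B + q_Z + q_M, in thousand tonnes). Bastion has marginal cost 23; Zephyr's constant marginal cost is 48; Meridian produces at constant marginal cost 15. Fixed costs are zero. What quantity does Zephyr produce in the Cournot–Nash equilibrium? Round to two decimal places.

2.75

Bastion's profit: π_B = (128 - 2Q)q_B - (23q_B). Setting ∂π_B/∂q_B = 0: 105 - 4q_B - 2(q_Z + q_M) = 0.
Zephyr's first-order condition: 80 - 4q_Z - 2(q_B + q_M) = 0.
Meridian's profit: π_M = (128 - 2Q)q_M - (15q_M). Setting ∂π_M/∂q_M = 0: 113 - 4q_M - 2(q_B + q_Z) = 0.
Summing all 3 equations gives 298 − 8Q = 0, hence Q = 149/4.
Back-substituting: q_B = (105 − 149/2)/2 = 61/4, q_Z = (80 − 149/2)/2 = 11/4, q_M = (113 − 149/2)/2 = 77/4.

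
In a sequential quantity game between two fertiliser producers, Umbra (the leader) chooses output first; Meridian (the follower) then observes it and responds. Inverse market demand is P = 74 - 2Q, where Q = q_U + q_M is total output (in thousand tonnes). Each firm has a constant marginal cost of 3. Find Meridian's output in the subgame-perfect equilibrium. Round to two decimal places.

8.88

The follower Meridian best-responds to any q_U: π_M = (74 - 2Q)q_M - 3q_M.
∂π_M/∂q_M = 71 - 2q_U - 4q_M = 0 gives the reaction function q_M = (71 - 2q_U)/4.
The leader anticipates this reaction. Substituting into P = 74 - 2Q gives P = 77/2 - q_U, so π_U = (77/2 - q_U)q_U - 3q_U.
The leader's first-order condition 71/2 - 2q_U = 0 yields q_U = 71/4.
Then q_M = (71 - 2·(71/4))/4 = 71/8.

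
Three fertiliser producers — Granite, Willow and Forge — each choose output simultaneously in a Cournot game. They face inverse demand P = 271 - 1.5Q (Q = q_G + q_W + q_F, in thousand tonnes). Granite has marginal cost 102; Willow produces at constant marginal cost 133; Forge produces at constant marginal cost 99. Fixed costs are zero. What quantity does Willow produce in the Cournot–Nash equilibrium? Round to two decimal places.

Granite's profit: π_G = (271 - 1.5Q)q_G - (102q_G). Setting ∂π_G/∂q_G = 0: 169 - 3q_G - (3/2)(q_W + q_F) = 0.
Willow's first-order condition: 138 - 3q_W - (3/2)(q_G + q_F) = 0.
Forge's first-order condition: 172 - 3q_F - (3/2)(q_G + q_W) = 0.
Adding the 3 first-order conditions: 479 − 6Q = 0, so Q = 479/6.
Back-substituting: q_G = (169 − 479/4)/(3/2) = 197/6, q_W = (138 − 479/4)/(3/2) = 73/6, q_F = (172 − 479/4)/(3/2) = 209/6.

12.17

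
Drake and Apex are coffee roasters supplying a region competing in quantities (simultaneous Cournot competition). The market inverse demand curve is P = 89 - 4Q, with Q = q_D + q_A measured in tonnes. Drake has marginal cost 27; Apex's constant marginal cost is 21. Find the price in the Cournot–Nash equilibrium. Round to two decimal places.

Drake's profit: π_D = (89 - 4Q)q_D - (27q_D). Setting ∂π_D/∂q_D = 0: 62 - 8q_D - 4(q_A) = 0.
Apex's profit: π_A = (89 - 4Q)q_A - (21q_A). Setting ∂π_A/∂q_A = 0: 68 - 8q_A - 4(q_D) = 0.
So q_D = (62 - 4q_A)/8 and q_A = (68 - 4q_D)/8.
Substituting one into the other gives q_D = 14/3 and q_A = 37/6.
Total output Q = 65/6, so price P = 89 - 4·(65/6) = 137/3.

45.67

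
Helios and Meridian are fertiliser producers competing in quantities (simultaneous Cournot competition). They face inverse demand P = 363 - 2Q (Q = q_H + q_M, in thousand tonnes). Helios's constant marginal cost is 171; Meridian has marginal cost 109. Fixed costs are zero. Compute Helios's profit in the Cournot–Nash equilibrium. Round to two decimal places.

Helios's profit: π_H = (363 - 2Q)q_H - (171q_H). Setting ∂π_H/∂q_H = 0: 192 - 4q_H - 2(q_M) = 0.
Meridian's profit: π_M = (363 - 2Q)q_M - (109q_M). Setting ∂π_M/∂q_M = 0: 254 - 4q_M - 2(q_H) = 0.
Rearranging gives the reaction functions q_H = (192 - 2q_M)/4 and q_M = (254 - 2q_H)/4.
Solving the pair: q_H = 65/3, q_M = 158/3.
Price P = 363 - 2·(223/3) = 643/3.
Helios's profit: (643/3 - 171)·(65/3) = 938.8889.

938.89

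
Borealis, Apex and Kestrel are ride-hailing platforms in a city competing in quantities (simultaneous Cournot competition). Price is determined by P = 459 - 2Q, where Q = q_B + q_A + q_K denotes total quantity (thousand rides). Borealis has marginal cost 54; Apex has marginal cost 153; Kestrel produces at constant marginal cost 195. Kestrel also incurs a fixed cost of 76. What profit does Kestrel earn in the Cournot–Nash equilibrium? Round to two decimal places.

129.03

Borealis's profit: π_B = (459 - 2Q)q_B - (54q_B). Setting ∂π_B/∂q_B = 0: 405 - 4q_B - 2(q_A + q_K) = 0.
Apex's first-order condition: 306 - 4q_A - 2(q_B + q_K) = 0.
Kestrel's first-order condition: 264 - 4q_K - 2(q_B + q_A) = 0.
Summing all 3 equations gives 975 − 8Q = 0, hence Q = 975/8.
Back-substituting: q_B = (405 − 975/4)/2 = 645/8, q_A = (306 − 975/4)/2 = 249/8, q_K = (264 − 975/4)/2 = 81/8.
Price P = 459 - 2·(975/8) = 861/4.
Kestrel's profit: (861/4 - 195)·(81/8) - 76 = 129.0313.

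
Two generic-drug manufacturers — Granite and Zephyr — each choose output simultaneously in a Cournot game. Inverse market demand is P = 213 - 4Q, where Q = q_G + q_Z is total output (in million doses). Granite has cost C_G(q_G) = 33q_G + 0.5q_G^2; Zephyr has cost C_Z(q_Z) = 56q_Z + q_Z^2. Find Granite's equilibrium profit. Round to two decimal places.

Granite's profit: π_G = (213 - 4Q)q_G - (33q_G + (1/2)q_G²). Setting ∂π_G/∂q_G = 0: 180 - 9q_G - 4(q_Z) = 0.
Zephyr's profit: π_Z = (213 - 4Q)q_Z - (56q_Z + q_Z²). Setting ∂π_Z/∂q_Z = 0: 157 - 10q_Z - 4(q_G) = 0.
Best responses: q_G = (180 - 4q_Z)/9, q_Z = (157 - 4q_G)/10.
Solving the pair: q_G = 586/37, q_Z = 693/74.
Price P = 213 - 4·(1865/74) = 112.1892.
Granite's profit: 112.1892·(586/37) - 33·(586/37) - (1/2)(586/37)² = 1128.7670.

1128.77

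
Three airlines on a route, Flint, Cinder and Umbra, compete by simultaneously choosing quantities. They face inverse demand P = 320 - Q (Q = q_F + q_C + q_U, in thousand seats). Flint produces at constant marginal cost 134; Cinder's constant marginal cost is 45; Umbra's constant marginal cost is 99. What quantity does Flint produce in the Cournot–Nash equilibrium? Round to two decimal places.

15.50

Flint's profit: π_F = (320 - Q)q_F - (134q_F). Setting ∂π_F/∂q_F = 0: 186 - 2q_F - (q_C + q_U) = 0.
Cinder's first-order condition: 275 - 2q_C - (q_F + q_U) = 0.
Umbra's first-order condition: 221 - 2q_U - (q_F + q_C) = 0.
Summing all 3 equations gives 682 − 4Q = 0, hence Q = 341/2.
Back-substituting: q_F = (186 − 341/2) = 31/2, q_C = (275 − 341/2) = 209/2, q_U = (221 − 341/2) = 101/2.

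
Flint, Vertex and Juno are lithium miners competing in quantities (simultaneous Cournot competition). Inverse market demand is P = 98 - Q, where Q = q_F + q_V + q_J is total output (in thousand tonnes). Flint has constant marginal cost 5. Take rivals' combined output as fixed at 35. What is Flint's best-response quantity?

29

With rivals' combined output fixed at 35, Flint's profit is π_F = (98 - 35 - q_F)q_F - (5q_F) = (63 - q_F)q_F - (5q_F).
∂π_F/∂q_F = 58 - 2q_F = 0, so q_F = 29.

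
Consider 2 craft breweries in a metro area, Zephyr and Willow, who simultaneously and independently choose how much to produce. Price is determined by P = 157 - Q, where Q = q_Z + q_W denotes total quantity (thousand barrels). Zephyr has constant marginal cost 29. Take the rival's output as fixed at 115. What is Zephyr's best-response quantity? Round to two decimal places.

With the rival's output fixed at 115, Zephyr's profit is π_Z = (157 - 115 - q_Z)q_Z - (29q_Z) = (42 - q_Z)q_Z - (29q_Z).
∂π_Z/∂q_Z = 13 - 2q_Z = 0, so q_Z = 13/2.

6.50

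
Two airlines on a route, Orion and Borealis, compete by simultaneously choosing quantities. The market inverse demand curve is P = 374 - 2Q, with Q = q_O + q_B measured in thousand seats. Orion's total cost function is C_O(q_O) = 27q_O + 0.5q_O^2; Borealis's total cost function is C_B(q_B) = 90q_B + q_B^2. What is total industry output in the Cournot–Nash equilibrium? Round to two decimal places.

Orion's profit: π_O = (374 - 2Q)q_O - (27q_O + (1/2)q_O²). Setting ∂π_O/∂q_O = 0: 347 - 5q_O - 2(q_B) = 0.
Borealis's profit: π_B = (374 - 2Q)q_B - (90q_B + q_B²). Setting ∂π_B/∂q_B = 0: 284 - 6q_B - 2(q_O) = 0.
Rearranging gives the reaction functions q_O = (347 - 2q_B)/5 and q_B = (284 - 2q_O)/6.
Substituting one into the other gives q_O = 757/13 and q_B = 363/13.
Total output Q = 757/13 + 363/13 = 1120/13.

86.15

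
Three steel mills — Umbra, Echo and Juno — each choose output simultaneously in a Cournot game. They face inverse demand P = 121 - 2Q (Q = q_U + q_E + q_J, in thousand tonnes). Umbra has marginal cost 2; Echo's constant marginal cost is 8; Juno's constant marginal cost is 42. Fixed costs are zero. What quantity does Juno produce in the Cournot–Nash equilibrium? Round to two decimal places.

0.63

Umbra's profit: π_U = (121 - 2Q)q_U - (2q_U). Setting ∂π_U/∂q_U = 0: 119 - 4q_U - 2(q_E + q_J) = 0.
Echo's first-order condition: 113 - 4q_E - 2(q_U + q_J) = 0.
Juno's profit: π_J = (121 - 2Q)q_J - (42q_J). Setting ∂π_J/∂q_J = 0: 79 - 4q_J - 2(q_U + q_E) = 0.
Adding the 3 conditions: 311 − 4Q − 4Q = 0, i.e. Q = 311/8.
Back-substituting: q_U = (119 − 311/4)/2 = 165/8, q_E = (113 − 311/4)/2 = 141/8, q_J = (79 − 311/4)/2 = 5/8.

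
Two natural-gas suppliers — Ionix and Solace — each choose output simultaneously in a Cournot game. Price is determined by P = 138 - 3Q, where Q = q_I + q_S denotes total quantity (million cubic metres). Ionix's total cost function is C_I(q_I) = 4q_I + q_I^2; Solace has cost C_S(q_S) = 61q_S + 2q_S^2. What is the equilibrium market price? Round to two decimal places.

Ionix's profit: π_I = (138 - 3Q)q_I - (4q_I + q_I²). Setting ∂π_I/∂q_I = 0: 134 - 8q_I - 3(q_S) = 0.
Solace's first-order condition: 77 - 10q_S - 3(q_I) = 0.
Rearranging gives the reaction functions q_I = (134 - 3q_S)/8 and q_S = (77 - 3q_I)/10.
Substituting one into the other gives q_I = 1109/71 and q_S = 214/71.
Total output Q = 1323/71, so price P = 138 - 3·(1323/71) = 82.0986.

82.10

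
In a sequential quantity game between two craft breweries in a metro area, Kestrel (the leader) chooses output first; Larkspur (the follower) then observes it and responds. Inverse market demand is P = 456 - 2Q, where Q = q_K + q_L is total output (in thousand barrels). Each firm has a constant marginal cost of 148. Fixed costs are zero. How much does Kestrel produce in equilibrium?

77

The follower Larkspur best-responds to any q_K: π_L = (456 - 2Q)q_L - 148q_L.
Setting the follower's marginal profit to zero, 308 - 2q_K - 4q_L = 0, i.e. q_L = (308 - 2q_K)/4.
Kestrel substitutes q_L(q_K) into its own profit: π_K = q_K(456 - 2q_K - (308 - 2q_K)/2) - 148q_K = (302 - q_K)q_K - 148q_K.
The leader's first-order condition 154 - 2q_K = 0 yields q_K = 77.
Then q_L = (308 - 2·77)/4 = 77/2.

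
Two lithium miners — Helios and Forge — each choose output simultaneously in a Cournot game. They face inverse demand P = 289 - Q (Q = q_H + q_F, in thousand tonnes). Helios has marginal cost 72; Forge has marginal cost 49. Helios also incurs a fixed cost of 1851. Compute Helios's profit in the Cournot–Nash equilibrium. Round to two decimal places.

Helios's profit: π_H = (289 - Q)q_H - (72q_H). Setting ∂π_H/∂q_H = 0: 217 - 2q_H - (q_F) = 0.
Forge's profit: π_F = (289 - Q)q_F - (49q_F). Setting ∂π_F/∂q_F = 0: 240 - 2q_F - (q_H) = 0.
Rearranging gives the reaction functions q_H = (217 - q_F)/2 and q_F = (240 - q_H)/2.
Solving the pair: q_H = 194/3, q_F = 263/3.
Price P = 289 - 457/3 = 410/3.
Helios's profit: (410/3 - 72)·(194/3) - 1851 = 2330.7778.

2330.78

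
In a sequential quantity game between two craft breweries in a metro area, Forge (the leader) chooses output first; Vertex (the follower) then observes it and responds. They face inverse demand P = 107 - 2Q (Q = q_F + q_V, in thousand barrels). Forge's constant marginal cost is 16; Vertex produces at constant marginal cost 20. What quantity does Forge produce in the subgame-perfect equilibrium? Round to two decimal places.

23.75

Solve by backward induction. Given q_F, the follower Vertex maximises π_V = (107 - 2q_F - 2q_V)q_V - 20q_V.
Setting the follower's marginal profit to zero, 87 - 2q_F - 4q_V = 0, i.e. q_V = (87 - 2q_F)/4.
Forge substitutes q_V(q_F) into its own profit: π_F = q_F(107 - 2q_F - (87 - 2q_F)/2) - 16q_F = (127/2 - q_F)q_F - 16q_F.
Maximising: ∂π_F/∂q_F = 95/2 - 2q_F = 0, giving q_F = 95/4.
Then q_V = (87 - 2·(95/4))/4 = 79/8.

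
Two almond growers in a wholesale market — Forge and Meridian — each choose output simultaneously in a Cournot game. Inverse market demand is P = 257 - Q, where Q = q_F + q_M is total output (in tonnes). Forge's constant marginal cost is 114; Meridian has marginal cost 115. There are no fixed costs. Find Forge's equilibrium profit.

2304

Forge's profit: π_F = (257 - Q)q_F - (114q_F). Setting ∂π_F/∂q_F = 0: 143 - 2q_F - (q_M) = 0.
Meridian's first-order condition: 142 - 2q_M - (q_F) = 0.
So q_F = (143 - q_M)/2 and q_M = (142 - q_F)/2.
Solving the pair: q_F = 48, q_M = 47.
Price P = 257 - 95 = 162.
Forge's profit: (162 - 114)·48 = 2304.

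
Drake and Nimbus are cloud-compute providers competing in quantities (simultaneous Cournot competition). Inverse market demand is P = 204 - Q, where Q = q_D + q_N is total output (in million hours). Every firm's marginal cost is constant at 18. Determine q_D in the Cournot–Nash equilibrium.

Each firm earns π_i = (204 - Q)q_i - 18q_i.
First-order condition (treating rivals' output as given): 186 - 2q_i - q_j = 0.
With identical firms every q_j equals q_i, so q_j = q_i and 186 = 3q_i, giving q_i = 62.

62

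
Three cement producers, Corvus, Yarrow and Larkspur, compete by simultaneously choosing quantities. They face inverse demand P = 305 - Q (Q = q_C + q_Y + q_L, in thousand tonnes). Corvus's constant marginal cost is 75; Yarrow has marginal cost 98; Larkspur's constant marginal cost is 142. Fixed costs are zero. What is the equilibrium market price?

Corvus's profit: π_C = (305 - Q)q_C - (75q_C). Setting ∂π_C/∂q_C = 0: 230 - 2q_C - (q_Y + q_L) = 0.
Yarrow's profit: π_Y = (305 - Q)q_Y - (98q_Y). Setting ∂π_Y/∂q_Y = 0: 207 - 2q_Y - (q_C + q_L) = 0.
Larkspur's first-order condition: 163 - 2q_L - (q_C + q_Y) = 0.
Adding the 3 first-order conditions: 600 − 4Q = 0, so Q = 150.
Back-substituting: q_C = (230 − 150) = 80, q_Y = (207 − 150) = 57, q_L = (163 − 150) = 13.
Total output Q = 150, so price P = 305 - 150 = 155.

155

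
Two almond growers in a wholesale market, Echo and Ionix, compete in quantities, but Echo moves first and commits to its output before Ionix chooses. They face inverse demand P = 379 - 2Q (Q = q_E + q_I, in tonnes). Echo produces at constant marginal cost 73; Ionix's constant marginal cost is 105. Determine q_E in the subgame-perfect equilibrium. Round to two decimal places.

84.50

The follower Ionix best-responds to any q_E: π_I = (379 - 2Q)q_I - 105q_I.
∂π_I/∂q_I = 274 - 2q_E - 4q_I = 0 gives the reaction function q_I = (274 - 2q_E)/4.
The leader anticipates this reaction. Substituting into P = 379 - 2Q gives P = 242 - q_E, so π_E = (242 - q_E)q_E - 73q_E.
Leader FOC: 169 - 2q_E = 0, so q_E = 169/2.
Then q_I = (274 - 2·(169/2))/4 = 105/4.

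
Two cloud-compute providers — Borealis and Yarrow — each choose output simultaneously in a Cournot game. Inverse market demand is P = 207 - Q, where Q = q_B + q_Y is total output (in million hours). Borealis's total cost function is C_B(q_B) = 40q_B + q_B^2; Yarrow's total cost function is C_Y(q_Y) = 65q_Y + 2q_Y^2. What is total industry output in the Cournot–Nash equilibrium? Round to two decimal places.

54.83

Borealis's profit: π_B = (207 - Q)q_B - (40q_B + q_B²). Setting ∂π_B/∂q_B = 0: 167 - 4q_B - (q_Y) = 0.
Yarrow's profit: π_Y = (207 - Q)q_Y - (65q_Y + 2q_Y²). Setting ∂π_Y/∂q_Y = 0: 142 - 6q_Y - (q_B) = 0.
So q_B = (167 - q_Y)/4 and q_Y = (142 - q_B)/6.
Solving the pair: q_B = 860/23, q_Y = 401/23.
Total output Q = 860/23 + 401/23 = 1261/23.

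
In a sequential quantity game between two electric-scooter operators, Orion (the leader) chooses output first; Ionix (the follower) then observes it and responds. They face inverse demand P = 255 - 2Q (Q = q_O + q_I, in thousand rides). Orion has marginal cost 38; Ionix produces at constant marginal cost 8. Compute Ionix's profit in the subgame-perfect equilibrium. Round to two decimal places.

2945.28

Solve by backward induction. Given q_O, the follower Ionix maximises π_I = (255 - 2q_O - 2q_I)q_I - 8q_I.
∂π_I/∂q_I = 247 - 2q_O - 4q_I = 0 gives the reaction function q_I = (247 - 2q_O)/4.
Orion substitutes q_I(q_O) into its own profit: π_O = q_O(255 - 2q_O - (247 - 2q_O)/2) - 38q_O = (263/2 - q_O)q_O - 38q_O.
The leader's first-order condition 187/2 - 2q_O = 0 yields q_O = 187/4.
Then q_I = (247 - 2·(187/4))/4 = 307/8.
Price P = 255 - 2·(681/8) = 339/4.
Ionix's profit: (339/4 - 8)·(307/8) = 2945.2813.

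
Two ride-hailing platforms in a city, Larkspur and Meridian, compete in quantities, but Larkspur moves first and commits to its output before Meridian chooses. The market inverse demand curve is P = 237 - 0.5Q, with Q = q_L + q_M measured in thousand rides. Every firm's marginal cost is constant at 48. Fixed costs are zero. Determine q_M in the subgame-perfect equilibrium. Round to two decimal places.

94.50

Solve by backward induction. Given q_L, the follower Meridian maximises π_M = (237 - (1/2)q_L - (1/2)q_M)q_M - 48q_M.
Follower FOC: 189 - (1/2)q_L - q_M = 0, so q_M(q_L) = (189 - (1/2)q_L).
The leader anticipates this reaction. Substituting into P = 237 - 0.5Q gives P = 285/2 - (1/4)q_L, so π_L = (285/2 - (1/4)q_L)q_L - 48q_L.
Maximising: ∂π_L/∂q_L = 189/2 - (1/2)q_L = 0, giving q_L = 189.
Then q_M = (189 - (1/2)·189) = 189/2.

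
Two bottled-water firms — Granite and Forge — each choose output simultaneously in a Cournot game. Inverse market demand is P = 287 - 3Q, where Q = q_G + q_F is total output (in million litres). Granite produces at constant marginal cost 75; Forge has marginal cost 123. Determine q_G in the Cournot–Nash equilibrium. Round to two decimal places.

Granite's profit: π_G = (287 - 3Q)q_G - (75q_G). Setting ∂π_G/∂q_G = 0: 212 - 6q_G - 3(q_F) = 0.
Forge's profit: π_F = (287 - 3Q)q_F - (123q_F). Setting ∂π_F/∂q_F = 0: 164 - 6q_F - 3(q_G) = 0.
So q_G = (212 - 3q_F)/6 and q_F = (164 - 3q_G)/6.
Solving the pair: q_G = 260/9, q_F = 116/9.

28.89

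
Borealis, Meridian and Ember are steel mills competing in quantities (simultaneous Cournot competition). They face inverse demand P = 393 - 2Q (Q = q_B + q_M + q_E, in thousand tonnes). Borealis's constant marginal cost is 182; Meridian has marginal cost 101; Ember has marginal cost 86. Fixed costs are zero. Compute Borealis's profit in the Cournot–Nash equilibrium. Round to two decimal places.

Borealis's profit: π_B = (393 - 2Q)q_B - (182q_B). Setting ∂π_B/∂q_B = 0: 211 - 4q_B - 2(q_M + q_E) = 0.
Meridian's profit: π_M = (393 - 2Q)q_M - (101q_M). Setting ∂π_M/∂q_M = 0: 292 - 4q_M - 2(q_B + q_E) = 0.
Ember's profit: π_E = (393 - 2Q)q_E - (86q_E). Setting ∂π_E/∂q_E = 0: 307 - 4q_E - 2(q_B + q_M) = 0.
Adding the 3 conditions: 810 − 4Q − 4Q = 0, i.e. Q = 405/4.
Back-substituting: q_B = (211 − 405/2)/2 = 17/4, q_M = (292 − 405/2)/2 = 179/4, q_E = (307 − 405/2)/2 = 209/4.
Price P = 393 - 2·(405/4) = 381/2.
Borealis's profit: (381/2 - 182)·(17/4) = 289/8.

36.13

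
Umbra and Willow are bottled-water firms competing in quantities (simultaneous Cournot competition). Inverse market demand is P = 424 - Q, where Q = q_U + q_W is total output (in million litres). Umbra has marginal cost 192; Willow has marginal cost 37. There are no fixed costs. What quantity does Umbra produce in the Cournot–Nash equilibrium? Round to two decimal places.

Umbra's profit: π_U = (424 - Q)q_U - (192q_U). Setting ∂π_U/∂q_U = 0: 232 - 2q_U - (q_W) = 0.
Willow's first-order condition: 387 - 2q_W - (q_U) = 0.
Rearranging gives the reaction functions q_U = (232 - q_W)/2 and q_W = (387 - q_U)/2.
Solving the pair: q_U = 77/3, q_W = 542/3.

25.67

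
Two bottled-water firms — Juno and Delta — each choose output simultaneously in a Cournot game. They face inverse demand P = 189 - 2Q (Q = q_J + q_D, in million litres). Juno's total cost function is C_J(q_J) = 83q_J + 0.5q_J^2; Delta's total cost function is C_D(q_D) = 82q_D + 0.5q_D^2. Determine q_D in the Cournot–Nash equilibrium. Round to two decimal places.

Juno's profit: π_J = (189 - 2Q)q_J - (83q_J + (1/2)q_J²). Setting ∂π_J/∂q_J = 0: 106 - 5q_J - 2(q_D) = 0.
Delta's profit: π_D = (189 - 2Q)q_D - (82q_D + (1/2)q_D²). Setting ∂π_D/∂q_D = 0: 107 - 5q_D - 2(q_J) = 0.
So q_J = (106 - 2q_D)/5 and q_D = (107 - 2q_J)/5.
Substituting one into the other gives q_J = 316/21 and q_D = 323/21.

15.38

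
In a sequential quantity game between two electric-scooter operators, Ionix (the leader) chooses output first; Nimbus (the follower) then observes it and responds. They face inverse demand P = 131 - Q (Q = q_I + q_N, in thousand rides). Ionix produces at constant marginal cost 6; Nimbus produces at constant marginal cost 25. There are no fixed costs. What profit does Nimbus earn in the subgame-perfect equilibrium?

Solve by backward induction. Given q_I, the follower Nimbus maximises π_N = (131 - q_I - q_N)q_N - 25q_N.
Follower FOC: 106 - q_I - 2q_N = 0, so q_N(q_I) = (106 - q_I)/2.
Ionix substitutes q_N(q_I) into its own profit: π_I = q_I(131 - q_I - (106 - q_I)/2) - 6q_I = (78 - (1/2)q_I)q_I - 6q_I.
The leader's first-order condition 72 - q_I = 0 yields q_I = 72.
Then q_N = (106 - 72)/2 = 17.
Price P = 131 - 89 = 42.
Nimbus's profit: (42 - 25)·17 = 289.

289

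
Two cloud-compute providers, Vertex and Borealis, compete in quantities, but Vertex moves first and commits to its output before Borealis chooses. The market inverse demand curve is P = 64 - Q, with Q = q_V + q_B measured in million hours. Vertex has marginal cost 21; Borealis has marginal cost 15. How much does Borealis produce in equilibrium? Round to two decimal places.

15.25

The follower Borealis best-responds to any q_V: π_B = (64 - Q)q_B - 15q_B.
∂π_B/∂q_B = 49 - q_V - 2q_B = 0 gives the reaction function q_B = (49 - q_V)/2.
The leader anticipates this reaction. Substituting into P = 64 - Q gives P = 79/2 - (1/2)q_V, so π_V = (79/2 - (1/2)q_V)q_V - 21q_V.
The leader's first-order condition 37/2 - q_V = 0 yields q_V = 37/2.
Then q_B = (49 - 37/2)/2 = 61/4.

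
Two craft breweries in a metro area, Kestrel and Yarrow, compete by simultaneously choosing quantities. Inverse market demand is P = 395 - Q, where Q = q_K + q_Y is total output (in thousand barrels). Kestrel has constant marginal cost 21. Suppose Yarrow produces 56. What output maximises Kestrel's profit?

159

With the rival's output fixed at 56, Kestrel's profit is π_K = (395 - 56 - q_K)q_K - (21q_K) = (339 - q_K)q_K - (21q_K).
∂π_K/∂q_K = 318 - 2q_K = 0, so q_K = 159.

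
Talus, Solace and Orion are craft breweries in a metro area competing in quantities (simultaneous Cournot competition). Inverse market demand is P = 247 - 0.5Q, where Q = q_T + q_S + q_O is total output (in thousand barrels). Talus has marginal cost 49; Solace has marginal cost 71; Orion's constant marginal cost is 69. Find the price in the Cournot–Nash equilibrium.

Talus's profit: π_T = (247 - 0.5Q)q_T - (49q_T). Setting ∂π_T/∂q_T = 0: 198 - q_T - (1/2)(q_S + q_O) = 0.
Solace's first-order condition: 176 - q_S - (1/2)(q_T + q_O) = 0.
Orion's first-order condition: 178 - q_O - (1/2)(q_T + q_S) = 0.
Adding the 3 first-order conditions: 552 − 2Q = 0, so Q = 276.
Back-substituting: q_T = (198 − 138)/(1/2) = 120, q_S = (176 − 138)/(1/2) = 76, q_O = (178 − 138)/(1/2) = 80.
Total output Q = 276, so price P = 247 - (1/2)·276 = 109.

109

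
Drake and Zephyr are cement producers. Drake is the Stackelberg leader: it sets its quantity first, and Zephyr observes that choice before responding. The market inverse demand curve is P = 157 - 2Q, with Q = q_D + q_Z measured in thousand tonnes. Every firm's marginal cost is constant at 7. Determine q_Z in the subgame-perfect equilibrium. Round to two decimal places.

Solve by backward induction. Given q_D, the follower Zephyr maximises π_Z = (157 - 2q_D - 2q_Z)q_Z - 7q_Z.
∂π_Z/∂q_Z = 150 - 2q_D - 4q_Z = 0 gives the reaction function q_Z = (150 - 2q_D)/4.
The leader anticipates this reaction. Substituting into P = 157 - 2Q gives P = 82 - q_D, so π_D = (82 - q_D)q_D - 7q_D.
Maximising: ∂π_D/∂q_D = 75 - 2q_D = 0, giving q_D = 75/2.
Then q_Z = (150 - 2·(75/2))/4 = 75/4.

18.75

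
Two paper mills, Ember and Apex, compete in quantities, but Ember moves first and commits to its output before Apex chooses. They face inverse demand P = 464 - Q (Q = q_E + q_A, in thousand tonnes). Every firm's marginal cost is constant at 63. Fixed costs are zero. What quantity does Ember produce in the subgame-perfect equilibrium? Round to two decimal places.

200.50

Solve by backward induction. Given q_E, the follower Apex maximises π_A = (464 - q_E - q_A)q_A - 63q_A.
Setting the follower's marginal profit to zero, 401 - q_E - 2q_A = 0, i.e. q_A = (401 - q_E)/2.
Ember substitutes q_A(q_E) into its own profit: π_E = q_E(464 - q_E - (401 - q_E)/2) - 63q_E = (527/2 - (1/2)q_E)q_E - 63q_E.
Leader FOC: 401/2 - q_E = 0, so q_E = 401/2.
Then q_A = (401 - 401/2)/2 = 401/4.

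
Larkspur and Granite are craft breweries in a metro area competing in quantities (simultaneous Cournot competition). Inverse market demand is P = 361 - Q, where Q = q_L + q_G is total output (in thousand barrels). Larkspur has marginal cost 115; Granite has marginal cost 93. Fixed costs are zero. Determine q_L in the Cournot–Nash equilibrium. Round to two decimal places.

74.67

Larkspur's profit: π_L = (361 - Q)q_L - (115q_L). Setting ∂π_L/∂q_L = 0: 246 - 2q_L - (q_G) = 0.
Granite's first-order condition: 268 - 2q_G - (q_L) = 0.
Best responses: q_L = (246 - q_G)/2, q_G = (268 - q_L)/2.
Substituting one into the other gives q_L = 224/3 and q_G = 290/3.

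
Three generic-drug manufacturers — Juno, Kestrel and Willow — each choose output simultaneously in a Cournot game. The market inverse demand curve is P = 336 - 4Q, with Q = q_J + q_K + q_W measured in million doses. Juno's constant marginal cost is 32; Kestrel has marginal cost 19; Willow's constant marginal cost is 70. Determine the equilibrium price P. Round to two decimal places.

Juno's profit: π_J = (336 - 4Q)q_J - (32q_J). Setting ∂π_J/∂q_J = 0: 304 - 8q_J - 4(q_K + q_W) = 0.
Kestrel's first-order condition: 317 - 8q_K - 4(q_J + q_W) = 0.
Willow's profit: π_W = (336 - 4Q)q_W - (70q_W). Setting ∂π_W/∂q_W = 0: 266 - 8q_W - 4(q_J + q_K) = 0.
Adding the 3 first-order conditions: 887 − 16Q = 0, so Q = 887/16.
Back-substituting: q_J = (304 − 887/4)/4 = 329/16, q_K = (317 − 887/4)/4 = 381/16, q_W = (266 − 887/4)/4 = 177/16.
Total output Q = 887/16, so price P = 336 - 4·(887/16) = 457/4.

114.25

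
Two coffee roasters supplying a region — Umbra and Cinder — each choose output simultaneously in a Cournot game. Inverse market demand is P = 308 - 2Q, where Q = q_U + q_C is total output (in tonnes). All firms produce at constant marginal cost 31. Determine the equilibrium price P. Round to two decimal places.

Each firm earns π_i = (308 - 2Q)q_i - 31q_i.
First-order condition (treating rivals' output as given): 277 - 4q_i - 2q_j = 0.
With identical firms every q_j equals q_i, so q_j = q_i and 277 = 6q_i, giving q_i = 277/6.
Total output Q = 277/3, so price P = 308 - 2·(277/3) = 370/3.

123.33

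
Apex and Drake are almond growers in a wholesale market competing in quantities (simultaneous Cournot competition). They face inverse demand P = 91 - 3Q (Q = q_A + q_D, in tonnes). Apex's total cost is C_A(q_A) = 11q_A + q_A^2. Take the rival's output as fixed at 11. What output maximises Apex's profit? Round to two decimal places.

With the rival's output fixed at 11, Apex's profit is π_A = (91 - 3·11 - 3q_A)q_A - (11q_A + q_A²) = (58 - 3q_A)q_A - (11q_A + q_A²).
∂π_A/∂q_A = 47 - 8q_A = 0, so q_A = 47/8.

5.88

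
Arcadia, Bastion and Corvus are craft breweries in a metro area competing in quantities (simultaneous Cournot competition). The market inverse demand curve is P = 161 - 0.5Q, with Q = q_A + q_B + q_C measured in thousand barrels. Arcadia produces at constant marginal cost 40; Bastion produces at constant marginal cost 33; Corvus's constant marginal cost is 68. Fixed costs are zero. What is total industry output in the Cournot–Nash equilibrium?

Arcadia's profit: π_A = (161 - 0.5Q)q_A - (40q_A). Setting ∂π_A/∂q_A = 0: 121 - q_A - (1/2)(q_B + q_C) = 0.
Bastion's profit: π_B = (161 - 0.5Q)q_B - (33q_B). Setting ∂π_B/∂q_B = 0: 128 - q_B - (1/2)(q_A + q_C) = 0.
Corvus's first-order condition: 93 - q_C - (1/2)(q_A + q_B) = 0.
Adding the 3 first-order conditions: 342 − 2Q = 0, so Q = 171.
Back-substituting: q_A = (121 − 171/2)/(1/2) = 71, q_B = (128 − 171/2)/(1/2) = 85, q_C = (93 − 171/2)/(1/2) = 15.
Total output Q = 71 + 85 + 15 = 171.

171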